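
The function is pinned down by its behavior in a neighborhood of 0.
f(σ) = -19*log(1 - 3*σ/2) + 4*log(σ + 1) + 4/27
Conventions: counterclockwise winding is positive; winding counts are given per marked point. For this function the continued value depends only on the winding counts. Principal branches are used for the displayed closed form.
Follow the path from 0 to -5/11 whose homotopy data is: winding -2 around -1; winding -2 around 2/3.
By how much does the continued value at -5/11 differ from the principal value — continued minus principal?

Continued minus principal equals (60)*pi*i.

The rational part is single-valued and drops out of the difference; each branch term changes only by its own monodromy.
(4)*log(1 - σ/(-1)): each positive loop around -1 adds 2*pi*i to the log, so winding -2 contributes (4)*(-2)*2*pi*i = -(16)*pi*i.
(-19)*log(1 - σ/(2/3)): each positive loop around 2/3 adds 2*pi*i to the log, so winding -2 contributes (-19)*(-2)*2*pi*i = (76)*pi*i.
Summing the contributions at σ = -5/11 gives (60)*pi*i.


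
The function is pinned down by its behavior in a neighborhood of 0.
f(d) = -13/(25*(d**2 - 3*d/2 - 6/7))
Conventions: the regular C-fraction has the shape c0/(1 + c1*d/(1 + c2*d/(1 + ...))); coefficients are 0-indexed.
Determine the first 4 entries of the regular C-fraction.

The regular C-fraction coefficients are [91/150, 7/4, 2/3, -2/3].

Taylor coefficients (expand at 0): a_0 = 91/150, a_1 = -637/600, a_2 = 18473/7200, a_3 = -164983/28800.
c0 = a_0 = 91/150. Peel one level at a time: if S = 1 + c*d/S' with S'(0) = 1, then c is the d-coefficient of S and S' = c*d/(S - 1).
S_1 = c0/f = 1 + (7/4)*d + (-7/6)*d^2 + ...; c1 = 7/4.
S_2 = c1*d/(S_1 - 1) = 1 + (2/3)*d + (4/9)*d^2 + ...; c2 = 2/3.
S_3 = c2*d/(S_2 - 1) = 1 + (-2/3)*d + ...; c3 = -2/3.


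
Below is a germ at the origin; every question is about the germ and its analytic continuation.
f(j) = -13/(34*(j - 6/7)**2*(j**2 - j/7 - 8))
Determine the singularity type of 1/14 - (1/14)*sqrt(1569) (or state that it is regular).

The point is a pole of order 1.

The denominator factor j**2 - j/7 - 8 vanishes at 1/14 - (1/14)*sqrt(1569) and appears to the power 1; the numerator there equals -13/34, nonzero, and no other factor vanishes.
Hence a pole whose order is the multiplicity, 1.


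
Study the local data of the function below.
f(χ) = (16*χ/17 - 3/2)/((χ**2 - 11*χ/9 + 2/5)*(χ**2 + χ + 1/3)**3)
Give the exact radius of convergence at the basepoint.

Denominator factor (χ**2 + χ + 1/3)^3: discriminant -1/3, complex-conjugate roots (-1/2) + ((1/6)*sqrt(3))*i and (-1/2) - ((1/6)*sqrt(3))*i; poles of order 3, moduli (1/3)*sqrt(3) and (1/3)*sqrt(3).
Denominator factor (χ**2 - 11*χ/9 + 2/5): discriminant -43/405, complex-conjugate roots (11/18) + ((1/90)*sqrt(215))*i and (11/18) - ((1/90)*sqrt(215))*i; poles of order 1, moduli (1/5)*sqrt(10) and (1/5)*sqrt(10).
The radius of convergence is the smallest modulus among the singular points: (1/3)*sqrt(3).

The radius of convergence is (1/3)*sqrt(3).


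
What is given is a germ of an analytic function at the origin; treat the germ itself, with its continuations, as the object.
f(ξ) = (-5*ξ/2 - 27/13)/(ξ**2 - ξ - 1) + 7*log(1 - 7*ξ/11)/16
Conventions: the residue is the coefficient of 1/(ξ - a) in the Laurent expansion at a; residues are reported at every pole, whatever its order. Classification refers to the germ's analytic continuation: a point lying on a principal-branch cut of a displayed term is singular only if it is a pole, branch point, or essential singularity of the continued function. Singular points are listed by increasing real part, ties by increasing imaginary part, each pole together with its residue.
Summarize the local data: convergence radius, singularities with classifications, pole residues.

Radius of convergence at 0: -1/2 + (1/2)*sqrt(5).
At 1/2 - (1/2)*sqrt(5): a pole of order 1; residue -5/4 + (173/260)*sqrt(5).
At 11/7: a logarithmic branch point.
At 1/2 + (1/2)*sqrt(5): a pole of order 1; residue -5/4 - (173/260)*sqrt(5).

Denominator factor (ξ**2 - ξ - 1): discriminant 5, real irrational roots 1/2 + (1/2)*sqrt(5) and 1/2 - (1/2)*sqrt(5); poles of order 1, moduli 1/2 + (1/2)*sqrt(5) and -1/2 + (1/2)*sqrt(5).
Branch term (7/16)*log(1 - ξ/(11/7)): its argument vanishes at ξ = 11/7, a logarithmic branch point, modulus 11/7.
The radius of convergence is the smallest modulus among the singular points: -1/2 + (1/2)*sqrt(5).
The branch term is analytic at 1/2 - (1/2)*sqrt(5) and contributes nothing to the residue; only the rational part matters.
The factor ξ**2 - ξ - 1 splits as (ξ - a)(ξ - a') with a = 1/2 - (1/2)*sqrt(5), a' = 1/2 + (1/2)*sqrt(5). At the order-1 pole a set g(ξ) = (ξ - a)*(rational part) = [-5*ξ/2 - 27/13] / (ξ - a').
Simple pole: residue = g(a) at a = 1/2 - (1/2)*sqrt(5), which is -5/4 + (173/260)*sqrt(5).
The branch term is analytic at 1/2 + (1/2)*sqrt(5) and contributes nothing to the residue; only the rational part matters.
The factor ξ**2 - ξ - 1 splits as (ξ - a)(ξ - a') with a = 1/2 + (1/2)*sqrt(5), a' = 1/2 - (1/2)*sqrt(5). At the order-1 pole a set g(ξ) = (ξ - a)*(rational part) = [-5*ξ/2 - 27/13] / (ξ - a').
Simple pole: residue = g(a) at a = 1/2 + (1/2)*sqrt(5), which is -5/4 - (173/260)*sqrt(5).
List the singular points by increasing real part (a conjugate pair: the negative imaginary part first).


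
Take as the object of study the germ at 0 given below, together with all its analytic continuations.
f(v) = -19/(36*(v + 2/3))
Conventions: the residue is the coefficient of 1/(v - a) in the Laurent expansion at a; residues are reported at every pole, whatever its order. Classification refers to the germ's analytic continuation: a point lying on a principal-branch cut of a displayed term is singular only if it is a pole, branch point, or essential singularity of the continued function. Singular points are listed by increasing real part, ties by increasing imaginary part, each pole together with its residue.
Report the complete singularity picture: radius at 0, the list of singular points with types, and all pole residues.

Radius of convergence at 0: 2/3.
At -2/3: a pole of order 1; residue -19/36.

Denominator factor (v + 2/3): pole of order 1 at -2/3, modulus 2/3.
The radius of convergence is the smallest modulus among the singular points: 2/3.
At the order-1 pole -2/3 set g(v) = (v - (-2/3))*f(v) = -19/36.
Simple pole: residue = g(a) at a = -2/3, which is -19/36.


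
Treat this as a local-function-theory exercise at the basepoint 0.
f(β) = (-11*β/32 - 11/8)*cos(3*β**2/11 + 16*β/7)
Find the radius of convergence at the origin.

The factor cos(3*β**2/11 + 16*β/7) is entire and contributes no finite singular point.
The polynomial part has no poles.
No finite singular points: the Taylor series at 0 converges everywhere.

The radius of convergence is infinite.


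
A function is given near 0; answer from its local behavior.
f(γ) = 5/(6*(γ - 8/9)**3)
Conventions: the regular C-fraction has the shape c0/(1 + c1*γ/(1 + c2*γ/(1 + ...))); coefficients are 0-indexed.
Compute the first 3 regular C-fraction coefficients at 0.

The regular C-fraction coefficients are [-1215/1024, -27/8, 9/8].

Taylor coefficients (expand at 0): a_0 = -1215/1024, a_1 = -32805/8192, a_2 = -295245/32768.
c0 = a_0 = -1215/1024. Peel one level at a time: if S = 1 + c*γ/S' with S'(0) = 1, then c is the γ-coefficient of S and S' = c*γ/(S - 1).
S_1 = c0/f = 1 + (-27/8)*γ + (243/64)*γ^2 + ...; c1 = -27/8.
S_2 = c1*γ/(S_1 - 1) = 1 + (9/8)*γ + ...; c2 = 9/8.


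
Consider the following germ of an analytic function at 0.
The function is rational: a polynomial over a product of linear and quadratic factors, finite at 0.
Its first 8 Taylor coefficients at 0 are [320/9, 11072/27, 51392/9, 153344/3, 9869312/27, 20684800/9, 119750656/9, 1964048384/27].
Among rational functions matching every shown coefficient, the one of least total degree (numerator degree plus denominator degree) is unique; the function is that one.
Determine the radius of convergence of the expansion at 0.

No rational of total degree below 5 reproduces all 8 coefficients; solving the [2/3] Pade equations on them gives f(j) = (-39*j**2 + 7*j/27 - 5/9)/(j - 1/4)**3, whose expansion matches every shown term.
Denominator factor (j - 1/4)^3: pole of order 3 at 1/4, modulus 1/4.
The radius of convergence is the smallest modulus among the singular points: 1/4.

The radius of convergence is 1/4.


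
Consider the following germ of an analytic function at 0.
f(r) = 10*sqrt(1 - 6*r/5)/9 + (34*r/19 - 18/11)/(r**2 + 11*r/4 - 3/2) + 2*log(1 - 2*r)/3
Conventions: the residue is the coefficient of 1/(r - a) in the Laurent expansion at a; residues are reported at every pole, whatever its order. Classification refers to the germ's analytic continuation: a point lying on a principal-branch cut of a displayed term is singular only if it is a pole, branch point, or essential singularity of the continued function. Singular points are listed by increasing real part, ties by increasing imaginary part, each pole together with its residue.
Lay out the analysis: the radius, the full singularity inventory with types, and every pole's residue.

Denominator factor (r**2 + 11*r/4 - 3/2): discriminant 217/16, real irrational roots -11/8 + (1/8)*sqrt(217) and -11/8 - (1/8)*sqrt(217); poles of order 1, moduli -11/8 + (1/8)*sqrt(217) and 11/8 + (1/8)*sqrt(217).
Branch term (2/3)*log(1 - r/(1/2)): its argument vanishes at r = 1/2, a logarithmic branch point, modulus 1/2.
Branch term (10/9)*sqrt(1 - r/(5/6)): its argument vanishes at r = 5/6, a square-root branch point, modulus 5/6.
The radius of convergence is the smallest modulus among the singular points: -11/8 + (1/8)*sqrt(217).
The branch terms are analytic at -11/8 - (1/8)*sqrt(217) and contribute nothing to the residue; only the rational part matters.
The factor r**2 + 11*r/4 - 3/2 splits as (r - a)(r - a') with a = -11/8 - (1/8)*sqrt(217), a' = -11/8 + (1/8)*sqrt(217). At the order-1 pole a set g(r) = (r - a)*(rational part) = [34*r/19 - 18/11] / (r - a').
Simple pole: residue = g(a) at a = -11/8 - (1/8)*sqrt(217), which is 17/19 + (3425/45353)*sqrt(217).
The branch terms are analytic at -11/8 + (1/8)*sqrt(217) and contribute nothing to the residue; only the rational part matters.
The factor r**2 + 11*r/4 - 3/2 splits as (r - a)(r - a') with a = -11/8 + (1/8)*sqrt(217), a' = -11/8 - (1/8)*sqrt(217). At the order-1 pole a set g(r) = (r - a)*(rational part) = [34*r/19 - 18/11] / (r - a').
Simple pole: residue = g(a) at a = -11/8 + (1/8)*sqrt(217), which is 17/19 - (3425/45353)*sqrt(217).
List the singular points by increasing real part (a conjugate pair: the negative imaginary part first).

Radius of convergence at 0: -11/8 + (1/8)*sqrt(217).
At -11/8 - (1/8)*sqrt(217): a pole of order 1; residue 17/19 + (3425/45353)*sqrt(217).
At -11/8 + (1/8)*sqrt(217): a pole of order 1; residue 17/19 - (3425/45353)*sqrt(217).
At 1/2: a logarithmic branch point.
At 5/6: an algebraic (square-root) branch point.


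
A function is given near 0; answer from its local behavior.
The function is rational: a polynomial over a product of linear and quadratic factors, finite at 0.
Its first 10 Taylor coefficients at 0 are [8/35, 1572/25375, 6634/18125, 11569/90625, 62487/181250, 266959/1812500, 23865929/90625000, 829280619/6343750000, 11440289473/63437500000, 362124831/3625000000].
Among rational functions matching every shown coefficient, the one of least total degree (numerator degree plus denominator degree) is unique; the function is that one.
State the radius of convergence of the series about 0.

The radius of convergence is -1/8 + (1/8)*sqrt(161).

No rational of total degree below 8 reproduces all 10 coefficients; solving the [2/6] Pade equations on them gives f(β) = (-5*β**2/4 + 3*β/29 - 25/7)/(β**2 + β/4 - 5/2)**3, whose expansion matches every shown term.
Denominator factor (β**2 + β/4 - 5/2)^3: discriminant 161/16, real irrational roots -1/8 + (1/8)*sqrt(161) and -1/8 - (1/8)*sqrt(161); poles of order 3, moduli -1/8 + (1/8)*sqrt(161) and 1/8 + (1/8)*sqrt(161).
The radius of convergence is the smallest modulus among the singular points: -1/8 + (1/8)*sqrt(161).


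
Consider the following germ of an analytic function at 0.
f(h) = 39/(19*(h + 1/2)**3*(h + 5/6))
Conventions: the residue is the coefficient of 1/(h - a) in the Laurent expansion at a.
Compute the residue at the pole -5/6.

At the order-1 pole -5/6 set g(h) = (h - (-5/6))*f(h) = 39/(19*(h + 1/2)**3).
Simple pole: residue = g(a) at a = -5/6, which is -1053/19.

The residue is -1053/19.


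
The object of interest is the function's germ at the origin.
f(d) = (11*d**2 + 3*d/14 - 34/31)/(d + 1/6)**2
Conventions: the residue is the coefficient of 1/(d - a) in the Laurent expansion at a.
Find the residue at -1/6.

At the order-2 pole -1/6 set g(d) = (d - (-1/6))^2*f(d) = 11*d**2 + 3*d/14 - 34/31.
Order-2 pole: residue = g'(a); g'(-1/6) = -145/42, so the residue is -145/42.

The residue is -145/42.


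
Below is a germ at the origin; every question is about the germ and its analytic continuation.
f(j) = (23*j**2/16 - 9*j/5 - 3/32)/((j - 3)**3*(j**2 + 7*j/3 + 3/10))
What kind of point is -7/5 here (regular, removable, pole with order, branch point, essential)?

The point is a regular point.

Denominator factors: j**2 + 7*j/3 + 3/10 = -151/150 at j = -7/5; j - 3 = -22/5 at j = -7/5 — none vanishes.
So the germ continues analytically to -7/5.


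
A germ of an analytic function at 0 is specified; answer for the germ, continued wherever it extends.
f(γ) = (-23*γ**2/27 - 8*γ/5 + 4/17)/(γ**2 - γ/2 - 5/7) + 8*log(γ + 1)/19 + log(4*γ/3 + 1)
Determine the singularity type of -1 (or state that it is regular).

The point is a logarithmic branch point.

The term (8/19)*log(1 - γ/(-1)) has argument 1 - -1/(-1) = 0 at -1: a logarithmic (infinitely-sheeted) branch point; the remaining terms are analytic or single-valued there.


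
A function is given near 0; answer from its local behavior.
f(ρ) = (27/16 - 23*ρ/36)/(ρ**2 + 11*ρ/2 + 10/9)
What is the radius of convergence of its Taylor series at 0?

Denominator factor (ρ**2 + 11*ρ/2 + 10/9): discriminant 929/36, real irrational roots -11/4 + (1/12)*sqrt(929) and -11/4 - (1/12)*sqrt(929); poles of order 1, moduli 11/4 - (1/12)*sqrt(929) and 11/4 + (1/12)*sqrt(929).
The radius of convergence is the smallest modulus among the singular points: 11/4 - (1/12)*sqrt(929).

The radius of convergence is 11/4 - (1/12)*sqrt(929).


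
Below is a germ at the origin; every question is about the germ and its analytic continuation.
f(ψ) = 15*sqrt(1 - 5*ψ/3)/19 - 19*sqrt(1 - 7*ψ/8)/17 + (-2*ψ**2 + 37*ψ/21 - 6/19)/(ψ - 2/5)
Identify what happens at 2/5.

The denominator factor ψ - 2/5 vanishes at 2/5 and appears to the power 1; the numerator there equals 688/9975, nonzero, and no other factor vanishes.
The branch terms are analytic at this point.
Hence a pole whose order is the multiplicity, 1.

The point is a pole of order 1.


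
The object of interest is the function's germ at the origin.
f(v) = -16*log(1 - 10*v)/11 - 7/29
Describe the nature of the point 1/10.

The point is a logarithmic branch point.

The term (-16/11)*log(1 - v/(1/10)) has argument 1 - 1/10/(1/10) = 0 at 1/10: a logarithmic (infinitely-sheeted) branch point; the remaining terms are analytic or single-valued there.


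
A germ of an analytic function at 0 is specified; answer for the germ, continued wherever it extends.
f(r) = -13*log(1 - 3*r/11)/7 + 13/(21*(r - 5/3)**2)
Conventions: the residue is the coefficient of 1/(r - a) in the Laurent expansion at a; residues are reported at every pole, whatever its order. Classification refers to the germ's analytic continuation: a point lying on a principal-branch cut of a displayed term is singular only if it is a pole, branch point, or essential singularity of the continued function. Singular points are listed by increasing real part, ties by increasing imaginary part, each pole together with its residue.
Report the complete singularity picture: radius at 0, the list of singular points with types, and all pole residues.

Radius of convergence at 0: 5/3.
At 5/3: a pole of order 2; residue 0.
At 11/3: a logarithmic branch point.

Denominator factor (r - 5/3)^2: pole of order 2 at 5/3, modulus 5/3.
Branch term (-13/7)*log(1 - r/(11/3)): its argument vanishes at r = 11/3, a logarithmic branch point, modulus 11/3.
The radius of convergence is the smallest modulus among the singular points: 5/3.
The branch term is analytic at 5/3 and contributes nothing to the residue; only the rational part matters.
At the order-2 pole 5/3 set g(r) = (r - (5/3))^2*(rational part) = 13/21.
Order-2 pole: residue = g'(a); g'(5/3) = 0, so the residue is 0.
List the singular points by increasing real part (a conjugate pair: the negative imaginary part first).


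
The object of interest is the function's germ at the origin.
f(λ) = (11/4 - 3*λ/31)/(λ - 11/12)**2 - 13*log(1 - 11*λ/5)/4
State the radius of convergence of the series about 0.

Denominator factor (λ - 11/12)^2: pole of order 2 at 11/12, modulus 11/12.
Branch term (-13/4)*log(1 - λ/(5/11)): its argument vanishes at λ = 5/11, a logarithmic branch point, modulus 5/11.
The radius of convergence is the smallest modulus among the singular points: 5/11.

The radius of convergence is 5/11.


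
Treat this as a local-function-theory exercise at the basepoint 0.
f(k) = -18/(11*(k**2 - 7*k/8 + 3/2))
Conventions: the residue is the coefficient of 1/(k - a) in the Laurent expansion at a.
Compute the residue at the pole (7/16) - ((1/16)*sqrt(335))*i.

The factor k**2 - 7*k/8 + 3/2 splits as (k - a)(k - a') with a = (7/16) - ((1/16)*sqrt(335))*i, a' = (7/16) + ((1/16)*sqrt(335))*i. At the order-1 pole a set g(k) = (k - a)*f(k) = [-18/11] / (k - a').
Simple pole: residue = g(a) at a = (7/16) - ((1/16)*sqrt(335))*i, which is -((144/3685)*sqrt(335))*i.

The residue is -((144/3685)*sqrt(335))*i.


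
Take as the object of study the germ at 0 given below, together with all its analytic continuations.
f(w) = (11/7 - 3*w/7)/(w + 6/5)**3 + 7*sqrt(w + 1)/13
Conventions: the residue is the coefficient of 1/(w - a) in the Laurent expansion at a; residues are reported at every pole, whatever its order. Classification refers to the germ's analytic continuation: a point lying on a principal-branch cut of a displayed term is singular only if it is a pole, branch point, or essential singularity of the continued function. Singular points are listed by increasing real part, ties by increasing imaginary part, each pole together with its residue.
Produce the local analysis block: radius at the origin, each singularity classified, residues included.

Radius of convergence at 0: 1.
At -6/5: a pole of order 3; residue 0.
At -1: an algebraic (square-root) branch point.

Denominator factor (w + 6/5)^3: pole of order 3 at -6/5, modulus 6/5.
Branch term (7/13)*sqrt(1 - w/(-1)): its argument vanishes at w = -1, a square-root branch point, modulus 1.
The radius of convergence is the smallest modulus among the singular points: 1.
The branch term is analytic at -6/5 and contributes nothing to the residue; only the rational part matters.
At the order-3 pole -6/5 set g(w) = (w - (-6/5))^3*(rational part) = 11/7 - 3*w/7.
Order-3 pole: residue = g''(a)/2; g''(-6/5) = 0, so the residue is 0.
List the singular points by increasing real part (a conjugate pair: the negative imaginary part first).


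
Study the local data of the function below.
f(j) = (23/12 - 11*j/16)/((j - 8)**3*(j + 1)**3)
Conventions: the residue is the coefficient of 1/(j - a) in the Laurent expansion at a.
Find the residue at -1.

The residue is 47/944784.

At the order-3 pole -1 set g(j) = (j - (-1))^3*f(j) = (23/12 - 11*j/16)/(j - 8)**3.
Order-3 pole: residue = g''(a)/2; g''(-1) = 47/472392, so the residue is 47/944784.


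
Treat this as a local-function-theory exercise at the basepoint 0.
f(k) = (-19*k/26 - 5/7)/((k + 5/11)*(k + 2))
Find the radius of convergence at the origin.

Denominator factor (k + 2): pole of order 1 at -2, modulus 2.
Denominator factor (k + 5/11): pole of order 1 at -5/11, modulus 5/11.
The radius of convergence is the smallest modulus among the singular points: 5/11.

The radius of convergence is 5/11.


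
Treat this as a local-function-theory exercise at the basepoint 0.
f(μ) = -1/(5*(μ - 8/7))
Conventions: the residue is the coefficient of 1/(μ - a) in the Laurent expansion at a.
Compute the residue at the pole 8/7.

The residue is -1/5.

At the order-1 pole 8/7 set g(μ) = (μ - (8/7))*f(μ) = -1/5.
Simple pole: residue = g(a) at a = 8/7, which is -1/5.


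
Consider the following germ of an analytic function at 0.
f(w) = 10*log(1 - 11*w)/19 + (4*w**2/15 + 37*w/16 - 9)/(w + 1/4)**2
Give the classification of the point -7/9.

Denominator factors: w + 1/4 = -19/36 at w = -7/9 — none vanishes.
Branch term log(1 - w/(1/11)): argument at -7/9 is 86/9, nonzero, so -7/9 is not its branch point (a point on a principal cut is still regular for the continued germ).
So the germ continues analytically to -7/9.

The point is a regular point.


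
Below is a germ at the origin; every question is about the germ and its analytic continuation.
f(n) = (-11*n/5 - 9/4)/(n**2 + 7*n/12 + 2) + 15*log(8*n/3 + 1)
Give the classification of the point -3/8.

The point is a logarithmic branch point.

The term (15)*log(1 - n/(-3/8)) has argument 1 - -3/8/(-3/8) = 0 at -3/8: a logarithmic (infinitely-sheeted) branch point; the remaining terms are analytic or single-valued there.


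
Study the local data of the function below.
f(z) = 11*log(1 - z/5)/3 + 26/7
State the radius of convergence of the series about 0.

Branch term (11/3)*log(1 - z/(5)): its argument vanishes at z = 5, a logarithmic branch point, modulus 5.
The radius of convergence is the smallest modulus among the singular points: 5.

The radius of convergence is 5.


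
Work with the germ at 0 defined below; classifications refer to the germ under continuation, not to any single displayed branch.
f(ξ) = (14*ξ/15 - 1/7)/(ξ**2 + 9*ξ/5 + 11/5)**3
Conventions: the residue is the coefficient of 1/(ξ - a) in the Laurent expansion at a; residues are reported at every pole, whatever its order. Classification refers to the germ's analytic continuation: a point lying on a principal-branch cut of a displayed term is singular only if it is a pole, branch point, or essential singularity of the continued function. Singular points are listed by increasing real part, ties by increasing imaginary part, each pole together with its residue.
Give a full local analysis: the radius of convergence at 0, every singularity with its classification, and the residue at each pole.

Radius of convergence at 0: (1/5)*sqrt(55).
At (-9/10) - ((1/10)*sqrt(139))*i: a pole of order 3; residue -((129000/18799333)*sqrt(139))*i.
At (-9/10) + ((1/10)*sqrt(139))*i: a pole of order 3; residue ((129000/18799333)*sqrt(139))*i.

Denominator factor (ξ**2 + 9*ξ/5 + 11/5)^3: discriminant -139/25, complex-conjugate roots (-9/10) + ((1/10)*sqrt(139))*i and (-9/10) - ((1/10)*sqrt(139))*i; poles of order 3, moduli (1/5)*sqrt(55) and (1/5)*sqrt(55).
The radius of convergence is the smallest modulus among the singular points: (1/5)*sqrt(55).
The factor ξ**2 + 9*ξ/5 + 11/5 splits as (ξ - a)(ξ - a') with a = (-9/10) - ((1/10)*sqrt(139))*i, a' = (-9/10) + ((1/10)*sqrt(139))*i. At the order-3 pole a set g(ξ) = (ξ - a)^3*f(ξ) = [14*ξ/15 - 1/7] / (ξ - a')^3.
Order-3 pole: residue = g''(a)/2; g''((-9/10) - ((1/10)*sqrt(139))*i) = -((258000/18799333)*sqrt(139))*i, so the residue is -((129000/18799333)*sqrt(139))*i.
The factor ξ**2 + 9*ξ/5 + 11/5 splits as (ξ - a)(ξ - a') with a = (-9/10) + ((1/10)*sqrt(139))*i, a' = (-9/10) - ((1/10)*sqrt(139))*i. At the order-3 pole a set g(ξ) = (ξ - a)^3*f(ξ) = [14*ξ/15 - 1/7] / (ξ - a')^3.
Order-3 pole: residue = g''(a)/2; g''((-9/10) + ((1/10)*sqrt(139))*i) = ((258000/18799333)*sqrt(139))*i, so the residue is ((129000/18799333)*sqrt(139))*i.
List the singular points by increasing real part (a conjugate pair: the negative imaginary part first).


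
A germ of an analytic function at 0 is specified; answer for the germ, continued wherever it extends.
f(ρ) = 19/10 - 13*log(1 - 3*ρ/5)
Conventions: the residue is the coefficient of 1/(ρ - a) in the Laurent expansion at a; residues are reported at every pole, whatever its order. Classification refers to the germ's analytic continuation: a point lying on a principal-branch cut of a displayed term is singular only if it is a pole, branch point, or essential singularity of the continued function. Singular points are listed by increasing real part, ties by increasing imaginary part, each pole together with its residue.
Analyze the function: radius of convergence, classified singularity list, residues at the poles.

Radius of convergence at 0: 5/3.
At 5/3: a logarithmic branch point.

Branch term (-13)*log(1 - ρ/(5/3)): its argument vanishes at ρ = 5/3, a logarithmic branch point, modulus 5/3.
The radius of convergence is the smallest modulus among the singular points: 5/3.


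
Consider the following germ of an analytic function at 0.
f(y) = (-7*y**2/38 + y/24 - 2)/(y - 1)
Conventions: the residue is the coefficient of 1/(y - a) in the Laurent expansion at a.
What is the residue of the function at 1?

At the order-1 pole 1 set g(y) = (y - (1))*f(y) = -7*y**2/38 + y/24 - 2.
Simple pole: residue = g(a) at a = 1, which is -977/456.

The residue is -977/456.


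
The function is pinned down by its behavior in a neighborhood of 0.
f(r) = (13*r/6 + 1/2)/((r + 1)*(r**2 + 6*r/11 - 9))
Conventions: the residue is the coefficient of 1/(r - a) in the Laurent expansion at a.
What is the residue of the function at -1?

The residue is 55/282.

At the order-1 pole -1 set g(r) = (r - (-1))*f(r) = (13*r/6 + 1/2)/(r**2 + 6*r/11 - 9).
Simple pole: residue = g(a) at a = -1, which is 55/282.


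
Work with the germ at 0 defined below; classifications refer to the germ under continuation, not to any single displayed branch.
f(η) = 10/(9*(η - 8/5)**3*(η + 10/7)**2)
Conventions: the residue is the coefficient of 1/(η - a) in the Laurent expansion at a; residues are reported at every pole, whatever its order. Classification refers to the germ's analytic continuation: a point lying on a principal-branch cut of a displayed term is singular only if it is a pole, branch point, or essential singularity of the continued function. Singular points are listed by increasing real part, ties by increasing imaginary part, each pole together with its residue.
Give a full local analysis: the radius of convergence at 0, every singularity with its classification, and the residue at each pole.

Radius of convergence at 0: 10/7.
At -10/7: a pole of order 2; residue -7503125/189371544.
At 8/5: a pole of order 3; residue 7503125/189371544.

Denominator factor (η + 10/7)^2: pole of order 2 at -10/7, modulus 10/7.
Denominator factor (η - 8/5)^3: pole of order 3 at 8/5, modulus 8/5.
The radius of convergence is the smallest modulus among the singular points: 10/7.
At the order-2 pole -10/7 set g(η) = (η - (-10/7))^2*f(η) = 10/(9*(η - 8/5)**3).
Order-2 pole: residue = g'(a); g'(-10/7) = -7503125/189371544, so the residue is -7503125/189371544.
At the order-3 pole 8/5 set g(η) = (η - (8/5))^3*f(η) = 10/(9*(η + 10/7)**2).
Order-3 pole: residue = g''(a)/2; g''(8/5) = 7503125/94685772, so the residue is 7503125/189371544.
List the singular points by increasing real part (a conjugate pair: the negative imaginary part first).


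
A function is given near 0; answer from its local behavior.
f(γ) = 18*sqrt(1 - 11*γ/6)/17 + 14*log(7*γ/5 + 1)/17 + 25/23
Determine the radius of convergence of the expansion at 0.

The radius of convergence is 6/11.

Branch term (14/17)*log(1 - γ/(-5/7)): its argument vanishes at γ = -5/7, a logarithmic branch point, modulus 5/7.
Branch term (18/17)*sqrt(1 - γ/(6/11)): its argument vanishes at γ = 6/11, a square-root branch point, modulus 6/11.
The radius of convergence is the smallest modulus among the singular points: 6/11.


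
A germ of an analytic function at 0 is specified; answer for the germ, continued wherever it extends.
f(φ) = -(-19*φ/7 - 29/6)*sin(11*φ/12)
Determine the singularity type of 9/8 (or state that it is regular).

The point is a regular point.

There is no denominator, hence no pole anywhere.
The factor -sin(11*φ/12) is entire.
So the germ continues analytically to 9/8.


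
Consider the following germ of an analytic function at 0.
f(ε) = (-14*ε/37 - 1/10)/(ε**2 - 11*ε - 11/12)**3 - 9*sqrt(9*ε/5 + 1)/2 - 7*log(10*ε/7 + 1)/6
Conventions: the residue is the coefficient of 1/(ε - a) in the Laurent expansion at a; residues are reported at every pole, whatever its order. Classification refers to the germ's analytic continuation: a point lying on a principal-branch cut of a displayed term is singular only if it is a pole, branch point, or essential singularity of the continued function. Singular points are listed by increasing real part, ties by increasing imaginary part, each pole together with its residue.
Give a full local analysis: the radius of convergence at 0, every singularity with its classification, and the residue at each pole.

Radius of convergence at 0: -11/2 + (1/6)*sqrt(1122).
At -7/10: a logarithmic branch point.
At -5/9: an algebraic (square-root) branch point.
At 11/2 - (1/6)*sqrt(1122): a pole of order 3; residue (21789/9678020440)*sqrt(1122).
At 11/2 + (1/6)*sqrt(1122): a pole of order 3; residue -(21789/9678020440)*sqrt(1122).

Denominator factor (ε**2 - 11*ε - 11/12)^3: discriminant 374/3, real irrational roots 11/2 + (1/6)*sqrt(1122) and 11/2 - (1/6)*sqrt(1122); poles of order 3, moduli 11/2 + (1/6)*sqrt(1122) and -11/2 + (1/6)*sqrt(1122).
Branch term (-9/2)*sqrt(1 - ε/(-5/9)): its argument vanishes at ε = -5/9, a square-root branch point, modulus 5/9.
Branch term (-7/6)*log(1 - ε/(-7/10)): its argument vanishes at ε = -7/10, a logarithmic branch point, modulus 7/10.
The radius of convergence is the smallest modulus among the singular points: -11/2 + (1/6)*sqrt(1122).
The branch terms are analytic at 11/2 - (1/6)*sqrt(1122) and contribute nothing to the residue; only the rational part matters.
The factor ε**2 - 11*ε - 11/12 splits as (ε - a)(ε - a') with a = 11/2 - (1/6)*sqrt(1122), a' = 11/2 + (1/6)*sqrt(1122). At the order-3 pole a set g(ε) = (ε - a)^3*(rational part) = [-14*ε/37 - 1/10] / (ε - a')^3.
Order-3 pole: residue = g''(a)/2; g''(11/2 - (1/6)*sqrt(1122)) = (21789/4839010220)*sqrt(1122), so the residue is (21789/9678020440)*sqrt(1122).
The branch terms are analytic at 11/2 + (1/6)*sqrt(1122) and contribute nothing to the residue; only the rational part matters.
The factor ε**2 - 11*ε - 11/12 splits as (ε - a)(ε - a') with a = 11/2 + (1/6)*sqrt(1122), a' = 11/2 - (1/6)*sqrt(1122). At the order-3 pole a set g(ε) = (ε - a)^3*(rational part) = [-14*ε/37 - 1/10] / (ε - a')^3.
Order-3 pole: residue = g''(a)/2; g''(11/2 + (1/6)*sqrt(1122)) = -(21789/4839010220)*sqrt(1122), so the residue is -(21789/9678020440)*sqrt(1122).
List the singular points by increasing real part (a conjugate pair: the negative imaginary part first).


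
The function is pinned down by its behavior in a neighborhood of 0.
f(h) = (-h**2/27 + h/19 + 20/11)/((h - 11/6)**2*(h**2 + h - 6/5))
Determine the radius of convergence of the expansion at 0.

The radius of convergence is -1/2 + (1/10)*sqrt(145).

Denominator factor (h - 11/6)^2: pole of order 2 at 11/6, modulus 11/6.
Denominator factor (h**2 + h - 6/5): discriminant 29/5, real irrational roots -1/2 + (1/10)*sqrt(145) and -1/2 - (1/10)*sqrt(145); poles of order 1, moduli -1/2 + (1/10)*sqrt(145) and 1/2 + (1/10)*sqrt(145).
The radius of convergence is the smallest modulus among the singular points: -1/2 + (1/10)*sqrt(145).


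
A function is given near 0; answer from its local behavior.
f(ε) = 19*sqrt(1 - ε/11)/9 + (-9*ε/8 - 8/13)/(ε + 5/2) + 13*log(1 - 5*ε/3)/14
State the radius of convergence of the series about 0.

The radius of convergence is 3/5.

Denominator factor (ε + 5/2): pole of order 1 at -5/2, modulus 5/2.
Branch term (13/14)*log(1 - ε/(3/5)): its argument vanishes at ε = 3/5, a logarithmic branch point, modulus 3/5.
Branch term (19/9)*sqrt(1 - ε/(11)): its argument vanishes at ε = 11, a square-root branch point, modulus 11.
The radius of convergence is the smallest modulus among the singular points: 3/5.


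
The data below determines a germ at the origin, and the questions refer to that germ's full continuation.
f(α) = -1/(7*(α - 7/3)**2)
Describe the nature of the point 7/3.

The denominator factor α - 7/3 vanishes at 7/3 and appears to the power 2; the numerator there equals -1/7, nonzero, and no other factor vanishes.
Hence a pole whose order is the multiplicity, 2.

The point is a pole of order 2.


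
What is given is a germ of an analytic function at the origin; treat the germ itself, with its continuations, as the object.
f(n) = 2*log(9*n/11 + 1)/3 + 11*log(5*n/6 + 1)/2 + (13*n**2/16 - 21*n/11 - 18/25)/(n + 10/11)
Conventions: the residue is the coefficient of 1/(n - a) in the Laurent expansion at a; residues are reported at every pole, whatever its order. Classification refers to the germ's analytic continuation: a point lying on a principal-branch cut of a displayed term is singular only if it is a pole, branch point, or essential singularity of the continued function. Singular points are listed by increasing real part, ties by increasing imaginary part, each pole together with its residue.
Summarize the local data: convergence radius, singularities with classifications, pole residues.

Radius of convergence at 0: 10/11.
At -11/9: a logarithmic branch point.
At -6/5: a logarithmic branch point.
At -10/11: a pole of order 1; residue 20413/12100.

Denominator factor (n + 10/11): pole of order 1 at -10/11, modulus 10/11.
Branch term (11/2)*log(1 - n/(-6/5)): its argument vanishes at n = -6/5, a logarithmic branch point, modulus 6/5.
Branch term (2/3)*log(1 - n/(-11/9)): its argument vanishes at n = -11/9, a logarithmic branch point, modulus 11/9.
The radius of convergence is the smallest modulus among the singular points: 10/11.
The branch terms are analytic at -10/11 and contribute nothing to the residue; only the rational part matters.
At the order-1 pole -10/11 set g(n) = (n - (-10/11))*(rational part) = 13*n**2/16 - 21*n/11 - 18/25.
Simple pole: residue = g(a) at a = -10/11, which is 20413/12100.
List the singular points by increasing real part (a conjugate pair: the negative imaginary part first).


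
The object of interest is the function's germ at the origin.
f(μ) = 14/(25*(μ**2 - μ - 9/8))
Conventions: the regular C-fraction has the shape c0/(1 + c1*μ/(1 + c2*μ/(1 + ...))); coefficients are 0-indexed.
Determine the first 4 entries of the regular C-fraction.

Taylor coefficients (expand at 0): a_0 = -112/225, a_1 = 896/2025, a_2 = -15232/18225, a_3 = 186368/164025.
c0 = a_0 = -112/225. Peel one level at a time: if S = 1 + c*μ/S' with S'(0) = 1, then c is the μ-coefficient of S and S' = c*μ/(S - 1).
S_1 = c0/f = 1 + (8/9)*μ + (-8/9)*μ^2 + ...; c1 = 8/9.
S_2 = c1*μ/(S_1 - 1) = 1 + (1)*μ + (1)*μ^2 + ...; c2 = 1.
S_3 = c2*μ/(S_2 - 1) = 1 + (-1)*μ + ...; c3 = -1.

The regular C-fraction coefficients are [-112/225, 8/9, 1, -1].


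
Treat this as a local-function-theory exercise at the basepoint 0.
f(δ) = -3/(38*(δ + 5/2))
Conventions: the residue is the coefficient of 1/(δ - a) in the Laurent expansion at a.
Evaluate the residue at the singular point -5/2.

The residue is -3/38.

At the order-1 pole -5/2 set g(δ) = (δ - (-5/2))*f(δ) = -3/38.
Simple pole: residue = g(a) at a = -5/2, which is -3/38.


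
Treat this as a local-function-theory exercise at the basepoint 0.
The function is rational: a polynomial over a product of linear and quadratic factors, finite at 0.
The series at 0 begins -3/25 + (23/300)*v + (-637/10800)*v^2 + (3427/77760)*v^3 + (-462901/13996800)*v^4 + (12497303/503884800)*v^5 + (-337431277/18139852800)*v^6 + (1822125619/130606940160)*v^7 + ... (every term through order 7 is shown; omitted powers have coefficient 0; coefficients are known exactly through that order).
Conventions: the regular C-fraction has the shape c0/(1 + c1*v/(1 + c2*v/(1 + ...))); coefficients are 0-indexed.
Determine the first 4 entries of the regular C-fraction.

The regular C-fraction coefficients are [-3/25, 23/36, 3/23, -3/23].

Taylor coefficients (read off): a_0 = -3/25, a_1 = 23/300, a_2 = -637/10800, a_3 = 3427/77760.
c0 = a_0 = -3/25. Peel one level at a time: if S = 1 + c*v/S' with S'(0) = 1, then c is the v-coefficient of S and S' = c*v/(S - 1).
S_1 = c0/f = 1 + (23/36)*v + (-1/12)*v^2 + ...; c1 = 23/36.
S_2 = c1*v/(S_1 - 1) = 1 + (3/23)*v + (9/529)*v^2 + ...; c2 = 3/23.
S_3 = c2*v/(S_2 - 1) = 1 + (-3/23)*v + ...; c3 = -3/23.


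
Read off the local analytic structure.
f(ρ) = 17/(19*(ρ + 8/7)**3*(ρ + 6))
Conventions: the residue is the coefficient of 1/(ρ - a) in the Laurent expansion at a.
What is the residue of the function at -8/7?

At the order-3 pole -8/7 set g(ρ) = (ρ - (-8/7))^3*f(ρ) = 17/(19*(ρ + 6)).
Order-3 pole: residue = g''(a)/2; g''(-8/7) = 343/21964, so the residue is 343/43928.

The residue is 343/43928.


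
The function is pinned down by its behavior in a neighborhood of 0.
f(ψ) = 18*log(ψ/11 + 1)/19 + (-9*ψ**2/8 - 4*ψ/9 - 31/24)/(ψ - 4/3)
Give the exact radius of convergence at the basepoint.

The radius of convergence is 4/3.

Denominator factor (ψ - 4/3): pole of order 1 at 4/3, modulus 4/3.
Branch term (18/19)*log(1 - ψ/(-11)): its argument vanishes at ψ = -11, a logarithmic branch point, modulus 11.
The radius of convergence is the smallest modulus among the singular points: 4/3.


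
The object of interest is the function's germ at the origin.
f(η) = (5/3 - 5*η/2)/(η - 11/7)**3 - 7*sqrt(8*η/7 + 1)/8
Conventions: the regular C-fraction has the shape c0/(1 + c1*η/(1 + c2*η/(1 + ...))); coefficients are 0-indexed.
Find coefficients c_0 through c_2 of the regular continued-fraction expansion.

The regular C-fraction coefficients are [-41671/31944, -237432/458381, 9116604533/9069526466].

Taylor coefficients (expand at 0): a_0 = -41671/31944, a_1 = -9893/14641, a_2 = 742277/2254714.
c0 = a_0 = -41671/31944. Peel one level at a time: if S = 1 + c*η/S' with S'(0) = 1, then c is the η-coefficient of S and S' = c*η/(S - 1).
S_1 = c0/f = 1 + (-237432/458381)*η + (109399254396/210113141161)*η^2 + ...; c1 = -237432/458381.
S_2 = c1*η/(S_1 - 1) = 1 + (9116604533/9069526466)*η + ...; c2 = 9116604533/9069526466.


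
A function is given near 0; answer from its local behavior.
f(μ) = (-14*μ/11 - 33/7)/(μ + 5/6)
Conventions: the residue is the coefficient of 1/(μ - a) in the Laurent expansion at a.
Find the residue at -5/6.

The residue is -844/231.

At the order-1 pole -5/6 set g(μ) = (μ - (-5/6))*f(μ) = -14*μ/11 - 33/7.
Simple pole: residue = g(a) at a = -5/6, which is -844/231.


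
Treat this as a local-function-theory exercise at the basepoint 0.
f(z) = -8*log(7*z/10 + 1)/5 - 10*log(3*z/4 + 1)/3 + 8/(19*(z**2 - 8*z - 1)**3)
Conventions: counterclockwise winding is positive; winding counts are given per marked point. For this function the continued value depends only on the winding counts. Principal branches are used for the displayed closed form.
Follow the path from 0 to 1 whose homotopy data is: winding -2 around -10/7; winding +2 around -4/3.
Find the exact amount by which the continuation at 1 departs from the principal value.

Continued minus principal equals -(104/15)*pi*i.

The rational part is single-valued and drops out of the difference; each branch term changes only by its own monodromy.
(-8/5)*log(1 - z/(-10/7)): each positive loop around -10/7 adds 2*pi*i to the log, so winding -2 contributes (-8/5)*(-2)*2*pi*i = (32/5)*pi*i.
(-10/3)*log(1 - z/(-4/3)): each positive loop around -4/3 adds 2*pi*i to the log, so winding +2 contributes (-10/3)*(2)*2*pi*i = -(40/3)*pi*i.
Summing the contributions at z = 1 gives -(104/15)*pi*i.


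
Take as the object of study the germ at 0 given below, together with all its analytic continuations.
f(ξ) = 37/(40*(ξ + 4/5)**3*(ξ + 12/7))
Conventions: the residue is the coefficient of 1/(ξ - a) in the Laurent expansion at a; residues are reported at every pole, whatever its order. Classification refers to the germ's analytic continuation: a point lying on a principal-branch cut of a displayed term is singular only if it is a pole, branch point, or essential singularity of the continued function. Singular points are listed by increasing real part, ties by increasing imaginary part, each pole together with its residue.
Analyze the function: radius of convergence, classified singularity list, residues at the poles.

Denominator factor (ξ + 4/5)^3: pole of order 3 at -4/5, modulus 4/5.
Denominator factor (ξ + 12/7): pole of order 1 at -12/7, modulus 12/7.
The radius of convergence is the smallest modulus among the singular points: 4/5.
At the order-1 pole -12/7 set g(ξ) = (ξ - (-12/7))*f(ξ) = 37/(40*(ξ + 4/5)**3).
Simple pole: residue = g(a) at a = -12/7, which is -317275/262144.
At the order-3 pole -4/5 set g(ξ) = (ξ - (-4/5))^3*f(ξ) = 37/(40*(ξ + 12/7)).
Order-3 pole: residue = g''(a)/2; g''(-4/5) = 317275/131072, so the residue is 317275/262144.
List the singular points by increasing real part (a conjugate pair: the negative imaginary part first).

Radius of convergence at 0: 4/5.
At -12/7: a pole of order 1; residue -317275/262144.
At -4/5: a pole of order 3; residue 317275/262144.
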